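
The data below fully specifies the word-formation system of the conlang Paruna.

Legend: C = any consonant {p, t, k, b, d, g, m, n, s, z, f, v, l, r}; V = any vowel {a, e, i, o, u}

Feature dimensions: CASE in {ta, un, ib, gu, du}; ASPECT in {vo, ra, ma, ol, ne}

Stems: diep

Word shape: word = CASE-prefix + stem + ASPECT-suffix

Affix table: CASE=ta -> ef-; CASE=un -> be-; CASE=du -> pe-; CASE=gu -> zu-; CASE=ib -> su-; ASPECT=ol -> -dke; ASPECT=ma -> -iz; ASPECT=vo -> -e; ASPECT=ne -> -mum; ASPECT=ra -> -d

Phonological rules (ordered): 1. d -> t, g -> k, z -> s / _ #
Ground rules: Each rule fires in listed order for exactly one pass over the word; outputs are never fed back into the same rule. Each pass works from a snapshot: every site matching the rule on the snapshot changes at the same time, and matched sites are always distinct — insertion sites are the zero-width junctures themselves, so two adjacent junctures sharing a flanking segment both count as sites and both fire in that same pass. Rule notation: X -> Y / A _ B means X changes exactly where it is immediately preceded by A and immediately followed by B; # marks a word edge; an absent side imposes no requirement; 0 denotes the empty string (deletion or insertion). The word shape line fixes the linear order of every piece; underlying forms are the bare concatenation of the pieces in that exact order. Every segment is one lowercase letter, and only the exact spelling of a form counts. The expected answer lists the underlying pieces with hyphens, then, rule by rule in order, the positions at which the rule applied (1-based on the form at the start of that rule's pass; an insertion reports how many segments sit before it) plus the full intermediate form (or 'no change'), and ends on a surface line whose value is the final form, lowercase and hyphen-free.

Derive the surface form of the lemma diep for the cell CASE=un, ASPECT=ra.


underlying: be-diep-d
1. d -> t, g -> k, z -> s / _ #: fires at position(s) 7: bediept
surface: bediept


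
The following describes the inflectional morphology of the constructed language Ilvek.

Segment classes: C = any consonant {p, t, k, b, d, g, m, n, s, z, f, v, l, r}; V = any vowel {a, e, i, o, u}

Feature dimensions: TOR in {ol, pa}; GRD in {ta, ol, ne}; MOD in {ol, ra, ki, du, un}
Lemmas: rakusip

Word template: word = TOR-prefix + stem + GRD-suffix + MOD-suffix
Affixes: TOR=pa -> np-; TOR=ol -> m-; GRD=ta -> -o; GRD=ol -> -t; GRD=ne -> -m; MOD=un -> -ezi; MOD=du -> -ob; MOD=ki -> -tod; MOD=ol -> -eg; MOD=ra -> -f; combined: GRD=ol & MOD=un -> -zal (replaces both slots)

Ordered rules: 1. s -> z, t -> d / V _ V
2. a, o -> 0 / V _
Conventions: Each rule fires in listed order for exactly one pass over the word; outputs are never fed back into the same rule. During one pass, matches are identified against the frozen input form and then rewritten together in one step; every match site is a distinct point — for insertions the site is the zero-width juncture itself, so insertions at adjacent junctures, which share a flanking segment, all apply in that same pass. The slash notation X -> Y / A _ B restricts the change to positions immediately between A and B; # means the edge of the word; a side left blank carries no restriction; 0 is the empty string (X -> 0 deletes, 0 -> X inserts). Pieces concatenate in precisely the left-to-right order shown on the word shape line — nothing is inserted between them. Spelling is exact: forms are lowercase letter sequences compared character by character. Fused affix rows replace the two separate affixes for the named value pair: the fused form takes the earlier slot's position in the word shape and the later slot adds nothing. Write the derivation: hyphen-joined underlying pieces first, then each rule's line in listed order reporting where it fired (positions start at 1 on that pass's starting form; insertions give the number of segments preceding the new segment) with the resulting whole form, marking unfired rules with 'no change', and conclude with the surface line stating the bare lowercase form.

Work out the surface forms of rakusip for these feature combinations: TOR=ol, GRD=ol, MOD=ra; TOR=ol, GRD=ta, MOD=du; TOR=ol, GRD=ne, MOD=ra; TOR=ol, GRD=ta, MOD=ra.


cell TOR=ol, GRD=ol, MOD=ra:
underlying: m-rakusip-t-f
1. s -> z, t -> d / V _ V: fires at position(s) 6: mrakuziptf
2. a, o -> 0 / V _: no change
surface: mrakuziptf

cell TOR=ol, GRD=ta, MOD=du:
underlying: m-rakusip-o-ob
1. s -> z, t -> d / V _ V: fires at position(s) 6: mrakuzipoob
2. a, o -> 0 / V _: fires at position(s) 10: mrakuzipob
surface: mrakuzipob

cell TOR=ol, GRD=ne, MOD=ra:
underlying: m-rakusip-m-f
1. s -> z, t -> d / V _ V: fires at position(s) 6: mrakuzipmf
2. a, o -> 0 / V _: no change
surface: mrakuzipmf

cell TOR=ol, GRD=ta, MOD=ra:
underlying: m-rakusip-o-f
1. s -> z, t -> d / V _ V: fires at position(s) 6: mrakuzipof
2. a, o -> 0 / V _: no change
surface: mrakuzipof


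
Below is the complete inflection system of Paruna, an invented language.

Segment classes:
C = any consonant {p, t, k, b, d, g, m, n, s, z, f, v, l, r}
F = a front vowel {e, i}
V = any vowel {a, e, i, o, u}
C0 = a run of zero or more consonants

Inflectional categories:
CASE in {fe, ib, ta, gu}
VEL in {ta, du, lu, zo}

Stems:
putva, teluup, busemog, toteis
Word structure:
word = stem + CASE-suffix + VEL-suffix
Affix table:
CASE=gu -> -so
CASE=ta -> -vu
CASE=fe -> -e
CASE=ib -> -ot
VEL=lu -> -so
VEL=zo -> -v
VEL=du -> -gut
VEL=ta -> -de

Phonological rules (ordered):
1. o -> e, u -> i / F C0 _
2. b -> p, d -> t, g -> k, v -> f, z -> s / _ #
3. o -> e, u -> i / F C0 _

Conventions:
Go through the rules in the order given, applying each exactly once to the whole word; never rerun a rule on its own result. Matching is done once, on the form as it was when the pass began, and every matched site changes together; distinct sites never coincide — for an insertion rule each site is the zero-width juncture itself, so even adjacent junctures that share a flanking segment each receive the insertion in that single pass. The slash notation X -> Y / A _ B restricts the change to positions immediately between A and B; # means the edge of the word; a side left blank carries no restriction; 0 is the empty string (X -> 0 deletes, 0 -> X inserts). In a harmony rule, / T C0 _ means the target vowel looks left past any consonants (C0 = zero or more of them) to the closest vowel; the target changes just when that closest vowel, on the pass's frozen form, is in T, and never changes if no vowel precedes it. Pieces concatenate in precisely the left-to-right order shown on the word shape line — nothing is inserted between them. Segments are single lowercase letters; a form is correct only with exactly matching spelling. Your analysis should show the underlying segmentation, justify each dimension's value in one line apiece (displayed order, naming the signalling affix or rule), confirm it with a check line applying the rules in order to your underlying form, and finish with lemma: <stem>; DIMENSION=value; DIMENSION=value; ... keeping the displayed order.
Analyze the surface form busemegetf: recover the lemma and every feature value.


underlying: busemog-ot-v
CASE=ib - signalled by the affix -ot
VEL=zo - signalled by the affix -v
check: busemogotv -> busemegotv -> busemegotf -> busemegetf
lemma: busemog; CASE=ib; VEL=zo


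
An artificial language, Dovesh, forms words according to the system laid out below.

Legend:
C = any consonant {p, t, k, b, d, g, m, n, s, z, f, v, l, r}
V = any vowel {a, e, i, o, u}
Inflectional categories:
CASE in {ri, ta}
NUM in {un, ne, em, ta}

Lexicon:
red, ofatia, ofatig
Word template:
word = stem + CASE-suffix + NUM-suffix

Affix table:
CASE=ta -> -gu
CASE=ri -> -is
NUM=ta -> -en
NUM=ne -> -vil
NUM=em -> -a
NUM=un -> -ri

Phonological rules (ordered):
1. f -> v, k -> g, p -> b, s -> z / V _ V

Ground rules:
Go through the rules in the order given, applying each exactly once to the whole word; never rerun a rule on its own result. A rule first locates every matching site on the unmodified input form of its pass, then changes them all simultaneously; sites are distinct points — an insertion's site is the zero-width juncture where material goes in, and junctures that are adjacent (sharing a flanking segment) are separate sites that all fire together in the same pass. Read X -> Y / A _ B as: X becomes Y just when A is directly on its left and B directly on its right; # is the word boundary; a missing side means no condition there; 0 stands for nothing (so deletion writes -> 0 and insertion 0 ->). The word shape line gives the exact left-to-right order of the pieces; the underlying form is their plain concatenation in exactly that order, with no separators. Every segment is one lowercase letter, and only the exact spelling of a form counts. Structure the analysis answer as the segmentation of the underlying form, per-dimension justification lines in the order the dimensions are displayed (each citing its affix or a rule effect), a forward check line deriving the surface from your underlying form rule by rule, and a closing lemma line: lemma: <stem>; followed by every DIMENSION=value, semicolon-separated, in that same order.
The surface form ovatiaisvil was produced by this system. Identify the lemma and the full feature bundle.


underlying: ofatia-is-vil
CASE=ri - signalled by the affix -is
NUM=ne - signalled by the affix -vil
check: ofatiaisvil -> ovatiaisvil
lemma: ofatia; CASE=ri; NUM=ne


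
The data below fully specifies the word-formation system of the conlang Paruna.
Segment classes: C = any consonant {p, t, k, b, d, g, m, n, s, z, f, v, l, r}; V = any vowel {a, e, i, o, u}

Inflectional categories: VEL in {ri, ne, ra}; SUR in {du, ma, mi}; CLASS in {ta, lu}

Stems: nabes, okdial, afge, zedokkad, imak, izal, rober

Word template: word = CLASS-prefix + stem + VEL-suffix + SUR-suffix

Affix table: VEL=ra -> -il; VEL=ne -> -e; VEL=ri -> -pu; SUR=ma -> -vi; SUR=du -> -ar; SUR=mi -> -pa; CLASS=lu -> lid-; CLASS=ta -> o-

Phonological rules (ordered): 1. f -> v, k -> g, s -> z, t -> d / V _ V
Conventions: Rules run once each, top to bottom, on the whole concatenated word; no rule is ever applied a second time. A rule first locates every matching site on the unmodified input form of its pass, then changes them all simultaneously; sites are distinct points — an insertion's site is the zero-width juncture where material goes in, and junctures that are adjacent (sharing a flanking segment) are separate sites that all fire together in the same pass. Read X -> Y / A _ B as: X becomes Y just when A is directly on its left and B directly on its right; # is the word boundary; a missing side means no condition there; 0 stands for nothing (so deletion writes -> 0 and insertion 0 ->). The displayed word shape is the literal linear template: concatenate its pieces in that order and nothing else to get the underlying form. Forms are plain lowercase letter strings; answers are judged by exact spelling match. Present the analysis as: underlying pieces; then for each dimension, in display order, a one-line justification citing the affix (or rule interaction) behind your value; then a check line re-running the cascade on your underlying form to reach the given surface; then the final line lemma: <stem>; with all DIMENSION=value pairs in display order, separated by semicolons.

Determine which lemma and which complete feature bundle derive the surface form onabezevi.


underlying: o-nabes-e-vi
VEL=ne - signalled by the affix -e
SUR=ma - signalled by the affix -vi
CLASS=ta - signalled by the affix o-
check: onabesevi -> onabezevi
lemma: nabes; VEL=ne; SUR=ma; CLASS=ta


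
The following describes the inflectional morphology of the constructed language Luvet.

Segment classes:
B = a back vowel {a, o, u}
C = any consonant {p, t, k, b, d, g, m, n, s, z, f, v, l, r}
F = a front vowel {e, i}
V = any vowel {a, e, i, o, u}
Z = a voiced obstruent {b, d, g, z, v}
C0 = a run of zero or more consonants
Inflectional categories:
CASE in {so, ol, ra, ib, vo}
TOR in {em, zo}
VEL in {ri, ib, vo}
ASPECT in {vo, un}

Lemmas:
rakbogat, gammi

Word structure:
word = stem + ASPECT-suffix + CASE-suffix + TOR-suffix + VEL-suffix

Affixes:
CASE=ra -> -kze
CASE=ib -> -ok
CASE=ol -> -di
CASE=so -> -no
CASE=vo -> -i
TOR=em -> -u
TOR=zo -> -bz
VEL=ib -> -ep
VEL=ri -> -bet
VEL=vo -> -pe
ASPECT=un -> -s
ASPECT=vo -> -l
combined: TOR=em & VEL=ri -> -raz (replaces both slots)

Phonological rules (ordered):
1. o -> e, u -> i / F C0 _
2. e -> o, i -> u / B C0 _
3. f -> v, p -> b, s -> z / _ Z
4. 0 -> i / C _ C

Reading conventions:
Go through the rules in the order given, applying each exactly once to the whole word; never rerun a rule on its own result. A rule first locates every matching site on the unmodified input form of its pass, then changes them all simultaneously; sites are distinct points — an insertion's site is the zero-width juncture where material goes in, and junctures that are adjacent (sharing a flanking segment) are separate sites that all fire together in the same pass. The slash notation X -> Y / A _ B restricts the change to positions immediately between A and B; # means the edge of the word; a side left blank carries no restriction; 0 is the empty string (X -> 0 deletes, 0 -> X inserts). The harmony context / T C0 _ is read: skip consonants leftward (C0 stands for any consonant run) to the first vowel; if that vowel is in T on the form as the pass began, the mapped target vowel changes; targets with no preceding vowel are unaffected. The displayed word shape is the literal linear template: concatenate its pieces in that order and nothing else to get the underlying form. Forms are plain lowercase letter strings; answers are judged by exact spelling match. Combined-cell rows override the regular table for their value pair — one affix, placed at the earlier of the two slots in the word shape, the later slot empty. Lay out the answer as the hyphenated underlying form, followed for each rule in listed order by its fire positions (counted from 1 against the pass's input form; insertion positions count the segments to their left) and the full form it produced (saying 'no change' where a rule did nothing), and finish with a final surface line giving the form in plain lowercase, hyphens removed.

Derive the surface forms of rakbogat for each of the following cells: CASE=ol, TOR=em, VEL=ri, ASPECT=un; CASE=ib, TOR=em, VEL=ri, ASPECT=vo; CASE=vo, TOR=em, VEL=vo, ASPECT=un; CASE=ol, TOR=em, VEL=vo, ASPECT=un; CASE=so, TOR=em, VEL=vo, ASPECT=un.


cell CASE=ol, TOR=em, VEL=ri, ASPECT=un:
underlying: rakbogat-s-di-raz
1. o -> e, u -> i / F C0 _: no change
2. e -> o, i -> u / B C0 _: fires at position(s) 11: rakbogatsduraz
3. f -> v, p -> b, s -> z / _ Z: fires at position(s) 9: rakbogatzduraz
4. 0 -> i / C _ C: inserts after position(s) 3, 8, 9: rakibogatiziduraz
surface: rakibogatiziduraz

cell CASE=ib, TOR=em, VEL=ri, ASPECT=vo:
underlying: rakbogat-l-ok-raz
1. o -> e, u -> i / F C0 _: no change
2. e -> o, i -> u / B C0 _: no change
3. f -> v, p -> b, s -> z / _ Z: no change
4. 0 -> i / C _ C: inserts after position(s) 3, 8, 11: rakibogatilokiraz
surface: rakibogatilokiraz

cell CASE=vo, TOR=em, VEL=vo, ASPECT=un:
underlying: rakbogat-s-i-u-pe
1. o -> e, u -> i / F C0 _: fires at position(s) 11: rakbogatsiipe
2. e -> o, i -> u / B C0 _: fires at position(s) 10: rakbogatsuipe
3. f -> v, p -> b, s -> z / _ Z: no change
4. 0 -> i / C _ C: inserts after position(s) 3, 8: rakibogatisuipe
surface: rakibogatisuipe

cell CASE=ol, TOR=em, VEL=vo, ASPECT=un:
underlying: rakbogat-s-di-u-pe
1. o -> e, u -> i / F C0 _: fires at position(s) 12: rakbogatsdiipe
2. e -> o, i -> u / B C0 _: fires at position(s) 11: rakbogatsduipe
3. f -> v, p -> b, s -> z / _ Z: fires at position(s) 9: rakbogatzduipe
4. 0 -> i / C _ C: inserts after position(s) 3, 8, 9: rakibogatiziduipe
surface: rakibogatiziduipe

cell CASE=so, TOR=em, VEL=vo, ASPECT=un:
underlying: rakbogat-s-no-u-pe
1. o -> e, u -> i / F C0 _: no change
2. e -> o, i -> u / B C0 _: fires at position(s) 14: rakbogatsnoupo
3. f -> v, p -> b, s -> z / _ Z: no change
4. 0 -> i / C _ C: inserts after position(s) 3, 8, 9: rakibogatisinoupo
surface: rakibogatisinoupo


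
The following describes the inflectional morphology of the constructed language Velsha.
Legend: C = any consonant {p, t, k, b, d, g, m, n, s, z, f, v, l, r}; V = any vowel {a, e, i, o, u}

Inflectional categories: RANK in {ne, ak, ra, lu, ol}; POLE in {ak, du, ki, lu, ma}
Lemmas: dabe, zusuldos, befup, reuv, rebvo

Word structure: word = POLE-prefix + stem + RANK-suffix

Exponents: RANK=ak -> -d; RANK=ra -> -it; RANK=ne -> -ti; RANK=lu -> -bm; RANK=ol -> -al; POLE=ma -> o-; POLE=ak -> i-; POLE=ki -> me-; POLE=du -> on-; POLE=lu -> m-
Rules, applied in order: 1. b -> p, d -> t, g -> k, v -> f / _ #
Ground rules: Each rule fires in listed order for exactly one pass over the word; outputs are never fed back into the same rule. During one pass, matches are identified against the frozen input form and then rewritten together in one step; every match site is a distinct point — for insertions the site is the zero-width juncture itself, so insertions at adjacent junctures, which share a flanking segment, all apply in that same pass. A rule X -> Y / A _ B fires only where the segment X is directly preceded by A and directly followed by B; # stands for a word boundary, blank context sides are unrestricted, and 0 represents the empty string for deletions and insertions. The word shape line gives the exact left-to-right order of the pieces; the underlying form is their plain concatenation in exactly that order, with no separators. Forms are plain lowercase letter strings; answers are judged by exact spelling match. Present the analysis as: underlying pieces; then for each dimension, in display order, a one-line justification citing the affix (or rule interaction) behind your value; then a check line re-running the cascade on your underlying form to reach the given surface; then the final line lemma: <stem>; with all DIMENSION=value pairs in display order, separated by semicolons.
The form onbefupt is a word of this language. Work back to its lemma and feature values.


underlying: on-befup-d
RANK=ak - signalled by the affix -d
POLE=du - signalled by the affix on-
check: onbefupd -> onbefupt
lemma: befup; RANK=ak; POLE=du


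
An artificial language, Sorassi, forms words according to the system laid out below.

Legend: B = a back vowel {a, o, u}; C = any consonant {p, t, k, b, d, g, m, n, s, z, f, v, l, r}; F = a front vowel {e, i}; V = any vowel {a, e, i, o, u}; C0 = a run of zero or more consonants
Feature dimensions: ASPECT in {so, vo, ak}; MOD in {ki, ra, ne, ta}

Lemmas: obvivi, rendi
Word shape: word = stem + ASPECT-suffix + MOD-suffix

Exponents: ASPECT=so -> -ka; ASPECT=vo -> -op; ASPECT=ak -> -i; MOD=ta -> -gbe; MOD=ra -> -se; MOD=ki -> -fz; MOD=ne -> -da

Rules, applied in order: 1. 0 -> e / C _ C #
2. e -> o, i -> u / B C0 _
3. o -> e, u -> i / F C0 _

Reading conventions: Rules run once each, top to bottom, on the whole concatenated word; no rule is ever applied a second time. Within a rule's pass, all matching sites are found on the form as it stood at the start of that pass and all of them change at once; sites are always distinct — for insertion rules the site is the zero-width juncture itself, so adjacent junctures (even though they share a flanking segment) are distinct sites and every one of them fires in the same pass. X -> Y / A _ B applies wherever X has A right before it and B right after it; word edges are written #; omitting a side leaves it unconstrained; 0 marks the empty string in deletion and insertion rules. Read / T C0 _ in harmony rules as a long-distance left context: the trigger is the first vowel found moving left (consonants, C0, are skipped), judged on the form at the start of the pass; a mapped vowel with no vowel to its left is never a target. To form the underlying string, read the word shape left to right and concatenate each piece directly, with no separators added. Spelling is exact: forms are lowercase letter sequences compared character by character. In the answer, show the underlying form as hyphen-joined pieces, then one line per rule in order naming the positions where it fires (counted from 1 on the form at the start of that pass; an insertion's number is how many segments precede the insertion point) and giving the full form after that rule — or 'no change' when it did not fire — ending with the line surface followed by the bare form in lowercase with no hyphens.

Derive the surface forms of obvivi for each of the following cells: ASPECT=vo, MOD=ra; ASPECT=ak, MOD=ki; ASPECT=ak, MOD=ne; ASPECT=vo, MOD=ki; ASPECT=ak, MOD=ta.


cell ASPECT=vo, MOD=ra:
underlying: obvivi-op-se
1. 0 -> e / C _ C #: no change
2. e -> o, i -> u / B C0 _: fires at position(s) 4, 10: obvuviopso
3. o -> e, u -> i / F C0 _: fires at position(s) 7: obvuviepso
surface: obvuviepso

cell ASPECT=ak, MOD=ki:
underlying: obvivi-i-fz
1. 0 -> e / C _ C #: inserts after position(s) 8: obviviifez
2. e -> o, i -> u / B C0 _: fires at position(s) 4: obvuviifez
3. o -> e, u -> i / F C0 _: no change
surface: obvuviifez

cell ASPECT=ak, MOD=ne:
underlying: obvivi-i-da
1. 0 -> e / C _ C #: no change
2. e -> o, i -> u / B C0 _: fires at position(s) 4: obvuviida
3. o -> e, u -> i / F C0 _: no change
surface: obvuviida

cell ASPECT=vo, MOD=ki:
underlying: obvivi-op-fz
1. 0 -> e / C _ C #: inserts after position(s) 9: obviviopfez
2. e -> o, i -> u / B C0 _: fires at position(s) 4, 10: obvuviopfoz
3. o -> e, u -> i / F C0 _: fires at position(s) 7: obvuviepfoz
surface: obvuviepfoz

cell ASPECT=ak, MOD=ta:
underlying: obvivi-i-gbe
1. 0 -> e / C _ C #: no change
2. e -> o, i -> u / B C0 _: fires at position(s) 4: obvuviigbe
3. o -> e, u -> i / F C0 _: no change
surface: obvuviigbe


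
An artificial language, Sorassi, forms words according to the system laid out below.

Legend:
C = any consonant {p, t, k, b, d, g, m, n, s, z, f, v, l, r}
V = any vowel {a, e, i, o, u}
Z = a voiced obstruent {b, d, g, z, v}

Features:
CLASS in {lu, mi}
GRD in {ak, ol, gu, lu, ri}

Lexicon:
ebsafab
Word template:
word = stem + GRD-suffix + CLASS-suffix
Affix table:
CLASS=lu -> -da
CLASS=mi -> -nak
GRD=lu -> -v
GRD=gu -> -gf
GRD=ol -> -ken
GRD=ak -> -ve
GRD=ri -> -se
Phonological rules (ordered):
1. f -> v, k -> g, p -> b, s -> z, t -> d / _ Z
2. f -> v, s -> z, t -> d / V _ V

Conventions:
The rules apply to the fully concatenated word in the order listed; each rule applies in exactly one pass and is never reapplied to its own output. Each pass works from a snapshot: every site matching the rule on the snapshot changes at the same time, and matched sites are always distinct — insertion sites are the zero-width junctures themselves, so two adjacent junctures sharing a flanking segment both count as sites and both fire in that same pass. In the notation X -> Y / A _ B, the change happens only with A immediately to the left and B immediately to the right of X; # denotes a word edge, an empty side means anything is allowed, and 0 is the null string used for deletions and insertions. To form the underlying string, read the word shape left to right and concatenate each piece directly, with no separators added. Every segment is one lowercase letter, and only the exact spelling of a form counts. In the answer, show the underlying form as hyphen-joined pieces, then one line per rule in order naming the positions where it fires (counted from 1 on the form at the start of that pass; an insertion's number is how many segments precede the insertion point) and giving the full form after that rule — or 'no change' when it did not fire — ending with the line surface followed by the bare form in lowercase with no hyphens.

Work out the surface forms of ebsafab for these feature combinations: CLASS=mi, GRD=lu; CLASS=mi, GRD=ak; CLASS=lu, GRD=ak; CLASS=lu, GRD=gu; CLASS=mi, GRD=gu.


cell CLASS=mi, GRD=lu:
underlying: ebsafab-v-nak
1. f -> v, k -> g, p -> b, s -> z, t -> d / _ Z: no change
2. f -> v, s -> z, t -> d / V _ V: fires at position(s) 5: ebsavabvnak
surface: ebsavabvnak

cell CLASS=mi, GRD=ak:
underlying: ebsafab-ve-nak
1. f -> v, k -> g, p -> b, s -> z, t -> d / _ Z: no change
2. f -> v, s -> z, t -> d / V _ V: fires at position(s) 5: ebsavabvenak
surface: ebsavabvenak

cell CLASS=lu, GRD=ak:
underlying: ebsafab-ve-da
1. f -> v, k -> g, p -> b, s -> z, t -> d / _ Z: no change
2. f -> v, s -> z, t -> d / V _ V: fires at position(s) 5: ebsavabveda
surface: ebsavabveda

cell CLASS=lu, GRD=gu:
underlying: ebsafab-gf-da
1. f -> v, k -> g, p -> b, s -> z, t -> d / _ Z: fires at position(s) 9: ebsafabgvda
2. f -> v, s -> z, t -> d / V _ V: fires at position(s) 5: ebsavabgvda
surface: ebsavabgvda

cell CLASS=mi, GRD=gu:
underlying: ebsafab-gf-nak
1. f -> v, k -> g, p -> b, s -> z, t -> d / _ Z: no change
2. f -> v, s -> z, t -> d / V _ V: fires at position(s) 5: ebsavabgfnak
surface: ebsavabgfnak


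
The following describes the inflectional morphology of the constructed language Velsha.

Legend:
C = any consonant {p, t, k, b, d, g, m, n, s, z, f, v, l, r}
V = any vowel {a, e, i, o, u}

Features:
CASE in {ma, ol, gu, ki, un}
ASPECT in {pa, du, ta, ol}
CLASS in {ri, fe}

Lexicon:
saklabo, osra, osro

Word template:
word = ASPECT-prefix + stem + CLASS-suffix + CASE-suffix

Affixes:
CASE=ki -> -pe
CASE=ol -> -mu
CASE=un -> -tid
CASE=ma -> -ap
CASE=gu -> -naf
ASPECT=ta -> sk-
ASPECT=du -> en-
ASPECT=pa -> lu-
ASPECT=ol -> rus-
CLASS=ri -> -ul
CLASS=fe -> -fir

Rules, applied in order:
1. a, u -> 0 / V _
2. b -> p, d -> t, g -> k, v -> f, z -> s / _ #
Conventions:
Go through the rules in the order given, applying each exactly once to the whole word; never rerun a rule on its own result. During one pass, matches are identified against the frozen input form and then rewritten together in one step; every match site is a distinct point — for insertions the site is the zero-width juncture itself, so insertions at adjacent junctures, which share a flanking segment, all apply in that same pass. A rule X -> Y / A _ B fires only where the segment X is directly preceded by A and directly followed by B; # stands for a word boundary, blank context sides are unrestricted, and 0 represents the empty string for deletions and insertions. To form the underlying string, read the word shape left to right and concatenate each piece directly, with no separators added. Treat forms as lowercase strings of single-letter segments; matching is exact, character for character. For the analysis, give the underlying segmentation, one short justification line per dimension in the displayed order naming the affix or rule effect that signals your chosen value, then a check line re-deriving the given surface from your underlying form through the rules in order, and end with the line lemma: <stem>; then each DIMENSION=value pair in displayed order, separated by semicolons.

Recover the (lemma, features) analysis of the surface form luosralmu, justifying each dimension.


underlying: lu-osra-ul-mu
CASE=ol - signalled by the affix -mu
ASPECT=pa - signalled by the affix lu-
CLASS=ri - signalled by the affix -ul
check: luosraulmu -> luosralmu -> luosralmu
lemma: osra; CASE=ol; ASPECT=pa; CLASS=ri


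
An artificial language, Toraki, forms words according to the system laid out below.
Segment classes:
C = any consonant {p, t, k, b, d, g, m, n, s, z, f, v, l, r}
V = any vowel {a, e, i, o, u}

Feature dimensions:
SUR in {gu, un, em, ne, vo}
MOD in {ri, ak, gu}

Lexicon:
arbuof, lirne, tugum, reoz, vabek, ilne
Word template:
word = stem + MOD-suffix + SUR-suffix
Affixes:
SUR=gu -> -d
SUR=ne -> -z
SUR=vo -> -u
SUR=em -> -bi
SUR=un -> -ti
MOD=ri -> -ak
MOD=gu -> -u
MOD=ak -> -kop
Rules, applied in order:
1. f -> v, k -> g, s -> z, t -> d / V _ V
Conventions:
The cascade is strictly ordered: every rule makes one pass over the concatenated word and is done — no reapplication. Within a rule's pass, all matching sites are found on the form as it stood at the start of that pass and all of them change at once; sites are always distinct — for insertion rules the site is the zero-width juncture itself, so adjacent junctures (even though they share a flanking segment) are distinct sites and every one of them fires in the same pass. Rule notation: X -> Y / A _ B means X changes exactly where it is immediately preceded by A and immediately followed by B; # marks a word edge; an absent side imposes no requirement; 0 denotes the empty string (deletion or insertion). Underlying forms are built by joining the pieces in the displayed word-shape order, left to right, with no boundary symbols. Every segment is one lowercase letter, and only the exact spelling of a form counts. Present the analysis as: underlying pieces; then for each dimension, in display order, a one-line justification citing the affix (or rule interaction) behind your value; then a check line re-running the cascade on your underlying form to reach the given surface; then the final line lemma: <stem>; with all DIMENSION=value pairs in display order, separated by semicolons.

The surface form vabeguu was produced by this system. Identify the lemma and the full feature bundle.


underlying: vabek-u-u
SUR=vo - signalled by the affix -u
MOD=gu - signalled by the affix -u
check: vabekuu -> vabeguu
lemma: vabek; SUR=vo; MOD=gu


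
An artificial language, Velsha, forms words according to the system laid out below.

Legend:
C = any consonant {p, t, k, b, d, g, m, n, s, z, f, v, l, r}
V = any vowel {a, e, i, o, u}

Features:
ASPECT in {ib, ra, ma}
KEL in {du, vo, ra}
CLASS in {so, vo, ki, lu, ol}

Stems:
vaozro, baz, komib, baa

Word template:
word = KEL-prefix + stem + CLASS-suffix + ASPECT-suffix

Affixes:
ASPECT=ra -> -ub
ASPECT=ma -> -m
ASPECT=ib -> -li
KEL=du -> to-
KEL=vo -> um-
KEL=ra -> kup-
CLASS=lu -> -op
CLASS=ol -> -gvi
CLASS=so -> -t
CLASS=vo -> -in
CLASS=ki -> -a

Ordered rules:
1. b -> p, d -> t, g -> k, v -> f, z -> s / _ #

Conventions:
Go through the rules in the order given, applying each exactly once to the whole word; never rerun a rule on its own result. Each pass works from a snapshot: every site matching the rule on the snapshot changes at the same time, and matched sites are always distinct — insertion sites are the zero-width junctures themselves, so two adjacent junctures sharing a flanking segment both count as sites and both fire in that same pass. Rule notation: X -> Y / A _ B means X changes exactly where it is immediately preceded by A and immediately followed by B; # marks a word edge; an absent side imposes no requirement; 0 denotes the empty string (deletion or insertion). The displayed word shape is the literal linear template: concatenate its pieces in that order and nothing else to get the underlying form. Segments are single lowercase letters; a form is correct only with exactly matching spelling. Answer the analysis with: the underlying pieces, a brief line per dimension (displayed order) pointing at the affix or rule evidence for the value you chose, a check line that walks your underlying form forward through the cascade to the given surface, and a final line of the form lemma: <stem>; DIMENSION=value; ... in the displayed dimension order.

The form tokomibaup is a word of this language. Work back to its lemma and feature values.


underlying: to-komib-a-ub
ASPECT=ra - signalled by the affix -ub
KEL=du - signalled by the affix to-
CLASS=ki - signalled by the affix -a
check: tokomibaub -> tokomibaup
lemma: komib; ASPECT=ra; KEL=du; CLASS=ki


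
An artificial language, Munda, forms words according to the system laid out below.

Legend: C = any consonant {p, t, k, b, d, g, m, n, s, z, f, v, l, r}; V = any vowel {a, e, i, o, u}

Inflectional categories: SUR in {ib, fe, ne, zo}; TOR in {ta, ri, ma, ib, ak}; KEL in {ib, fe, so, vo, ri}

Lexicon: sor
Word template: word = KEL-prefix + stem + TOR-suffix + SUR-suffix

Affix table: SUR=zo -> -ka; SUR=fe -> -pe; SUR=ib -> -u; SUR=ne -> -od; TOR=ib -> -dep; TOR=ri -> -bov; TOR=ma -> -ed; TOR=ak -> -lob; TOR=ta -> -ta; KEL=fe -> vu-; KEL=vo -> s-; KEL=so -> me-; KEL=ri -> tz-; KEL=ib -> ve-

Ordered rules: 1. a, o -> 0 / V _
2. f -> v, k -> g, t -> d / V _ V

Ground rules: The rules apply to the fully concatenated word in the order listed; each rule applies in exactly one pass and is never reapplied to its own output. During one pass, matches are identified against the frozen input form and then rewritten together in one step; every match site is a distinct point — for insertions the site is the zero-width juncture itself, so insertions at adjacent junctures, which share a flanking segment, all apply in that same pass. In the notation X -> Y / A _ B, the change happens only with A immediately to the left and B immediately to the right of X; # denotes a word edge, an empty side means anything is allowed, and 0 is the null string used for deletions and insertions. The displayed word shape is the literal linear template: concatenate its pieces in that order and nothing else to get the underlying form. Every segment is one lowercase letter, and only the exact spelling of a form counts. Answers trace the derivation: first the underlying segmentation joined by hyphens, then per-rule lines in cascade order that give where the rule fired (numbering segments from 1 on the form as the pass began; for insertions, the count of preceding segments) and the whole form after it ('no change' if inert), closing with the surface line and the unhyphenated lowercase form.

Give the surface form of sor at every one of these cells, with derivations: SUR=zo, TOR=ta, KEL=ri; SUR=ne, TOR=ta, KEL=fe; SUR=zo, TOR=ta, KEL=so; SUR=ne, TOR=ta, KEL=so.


cell SUR=zo, TOR=ta, KEL=ri:
underlying: tz-sor-ta-ka
1. a, o -> 0 / V _: no change
2. f -> v, k -> g, t -> d / V _ V: fires at position(s) 8: tzsortaga
surface: tzsortaga

cell SUR=ne, TOR=ta, KEL=fe:
underlying: vu-sor-ta-od
1. a, o -> 0 / V _: fires at position(s) 8: vusortad
2. f -> v, k -> g, t -> d / V _ V: no change
surface: vusortad

cell SUR=zo, TOR=ta, KEL=so:
underlying: me-sor-ta-ka
1. a, o -> 0 / V _: no change
2. f -> v, k -> g, t -> d / V _ V: fires at position(s) 8: mesortaga
surface: mesortaga

cell SUR=ne, TOR=ta, KEL=so:
underlying: me-sor-ta-od
1. a, o -> 0 / V _: fires at position(s) 8: mesortad
2. f -> v, k -> g, t -> d / V _ V: no change
surface: mesortad


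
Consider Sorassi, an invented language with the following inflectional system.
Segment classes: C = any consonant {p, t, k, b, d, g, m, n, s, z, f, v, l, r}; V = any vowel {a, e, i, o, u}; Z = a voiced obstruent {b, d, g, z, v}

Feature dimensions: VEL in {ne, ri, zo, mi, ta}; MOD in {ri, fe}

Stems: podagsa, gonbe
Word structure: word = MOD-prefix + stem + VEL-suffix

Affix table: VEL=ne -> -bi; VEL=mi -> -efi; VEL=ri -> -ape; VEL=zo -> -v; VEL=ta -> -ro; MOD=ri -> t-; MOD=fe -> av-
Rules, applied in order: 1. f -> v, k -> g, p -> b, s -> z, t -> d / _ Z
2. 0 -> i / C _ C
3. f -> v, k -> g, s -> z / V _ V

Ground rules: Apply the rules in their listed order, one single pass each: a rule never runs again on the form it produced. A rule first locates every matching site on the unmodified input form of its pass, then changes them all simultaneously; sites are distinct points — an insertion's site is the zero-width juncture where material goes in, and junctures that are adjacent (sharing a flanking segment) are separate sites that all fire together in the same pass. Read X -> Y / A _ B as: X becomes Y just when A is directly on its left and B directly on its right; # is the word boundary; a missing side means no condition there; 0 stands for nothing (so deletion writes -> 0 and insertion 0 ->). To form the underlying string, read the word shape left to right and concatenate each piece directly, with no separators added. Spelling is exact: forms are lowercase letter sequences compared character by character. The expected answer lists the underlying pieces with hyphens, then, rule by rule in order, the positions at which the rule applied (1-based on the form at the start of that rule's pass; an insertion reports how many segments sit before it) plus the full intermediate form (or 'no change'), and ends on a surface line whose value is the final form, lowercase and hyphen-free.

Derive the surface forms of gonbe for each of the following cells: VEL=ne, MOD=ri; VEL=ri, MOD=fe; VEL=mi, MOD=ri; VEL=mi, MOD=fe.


cell VEL=ne, MOD=ri:
underlying: t-gonbe-bi
1. f -> v, k -> g, p -> b, s -> z, t -> d / _ Z: fires at position(s) 1: dgonbebi
2. 0 -> i / C _ C: inserts after position(s) 1, 4: digonibebi
3. f -> v, k -> g, s -> z / V _ V: no change
surface: digonibebi

cell VEL=ri, MOD=fe:
underlying: av-gonbe-ape
1. f -> v, k -> g, p -> b, s -> z, t -> d / _ Z: no change
2. 0 -> i / C _ C: inserts after position(s) 2, 5: avigonibeape
3. f -> v, k -> g, s -> z / V _ V: no change
surface: avigonibeape

cell VEL=mi, MOD=ri:
underlying: t-gonbe-efi
1. f -> v, k -> g, p -> b, s -> z, t -> d / _ Z: fires at position(s) 1: dgonbeefi
2. 0 -> i / C _ C: inserts after position(s) 1, 4: digonibeefi
3. f -> v, k -> g, s -> z / V _ V: fires at position(s) 10: digonibeevi
surface: digonibeevi

cell VEL=mi, MOD=fe:
underlying: av-gonbe-efi
1. f -> v, k -> g, p -> b, s -> z, t -> d / _ Z: no change
2. 0 -> i / C _ C: inserts after position(s) 2, 5: avigonibeefi
3. f -> v, k -> g, s -> z / V _ V: fires at position(s) 11: avigonibeevi
surface: avigonibeevi


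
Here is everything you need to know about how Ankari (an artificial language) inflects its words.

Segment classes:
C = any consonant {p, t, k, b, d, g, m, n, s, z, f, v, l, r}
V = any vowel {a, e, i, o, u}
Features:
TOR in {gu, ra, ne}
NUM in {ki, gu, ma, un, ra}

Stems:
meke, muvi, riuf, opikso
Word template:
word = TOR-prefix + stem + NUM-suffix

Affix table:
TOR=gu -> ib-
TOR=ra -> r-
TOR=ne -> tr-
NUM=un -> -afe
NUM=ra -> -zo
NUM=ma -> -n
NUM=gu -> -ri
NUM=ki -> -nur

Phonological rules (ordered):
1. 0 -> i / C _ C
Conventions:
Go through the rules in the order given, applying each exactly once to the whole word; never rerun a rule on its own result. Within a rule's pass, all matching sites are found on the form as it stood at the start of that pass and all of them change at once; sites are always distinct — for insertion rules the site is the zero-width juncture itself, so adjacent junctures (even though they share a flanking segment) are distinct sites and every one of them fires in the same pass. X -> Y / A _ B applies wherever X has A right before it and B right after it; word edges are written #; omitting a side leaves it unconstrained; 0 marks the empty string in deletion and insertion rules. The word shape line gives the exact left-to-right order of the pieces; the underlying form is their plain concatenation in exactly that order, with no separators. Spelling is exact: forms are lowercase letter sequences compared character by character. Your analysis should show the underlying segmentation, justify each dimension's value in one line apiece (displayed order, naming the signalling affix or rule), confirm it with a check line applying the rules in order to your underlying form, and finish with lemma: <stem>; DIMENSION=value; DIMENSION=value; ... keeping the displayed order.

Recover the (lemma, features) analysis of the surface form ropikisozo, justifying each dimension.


underlying: r-opikso-zo
TOR=ra - signalled by the affix r-
NUM=ra - signalled by the affix -zo
check: ropiksozo -> ropikisozo
lemma: opikso; TOR=ra; NUM=ra


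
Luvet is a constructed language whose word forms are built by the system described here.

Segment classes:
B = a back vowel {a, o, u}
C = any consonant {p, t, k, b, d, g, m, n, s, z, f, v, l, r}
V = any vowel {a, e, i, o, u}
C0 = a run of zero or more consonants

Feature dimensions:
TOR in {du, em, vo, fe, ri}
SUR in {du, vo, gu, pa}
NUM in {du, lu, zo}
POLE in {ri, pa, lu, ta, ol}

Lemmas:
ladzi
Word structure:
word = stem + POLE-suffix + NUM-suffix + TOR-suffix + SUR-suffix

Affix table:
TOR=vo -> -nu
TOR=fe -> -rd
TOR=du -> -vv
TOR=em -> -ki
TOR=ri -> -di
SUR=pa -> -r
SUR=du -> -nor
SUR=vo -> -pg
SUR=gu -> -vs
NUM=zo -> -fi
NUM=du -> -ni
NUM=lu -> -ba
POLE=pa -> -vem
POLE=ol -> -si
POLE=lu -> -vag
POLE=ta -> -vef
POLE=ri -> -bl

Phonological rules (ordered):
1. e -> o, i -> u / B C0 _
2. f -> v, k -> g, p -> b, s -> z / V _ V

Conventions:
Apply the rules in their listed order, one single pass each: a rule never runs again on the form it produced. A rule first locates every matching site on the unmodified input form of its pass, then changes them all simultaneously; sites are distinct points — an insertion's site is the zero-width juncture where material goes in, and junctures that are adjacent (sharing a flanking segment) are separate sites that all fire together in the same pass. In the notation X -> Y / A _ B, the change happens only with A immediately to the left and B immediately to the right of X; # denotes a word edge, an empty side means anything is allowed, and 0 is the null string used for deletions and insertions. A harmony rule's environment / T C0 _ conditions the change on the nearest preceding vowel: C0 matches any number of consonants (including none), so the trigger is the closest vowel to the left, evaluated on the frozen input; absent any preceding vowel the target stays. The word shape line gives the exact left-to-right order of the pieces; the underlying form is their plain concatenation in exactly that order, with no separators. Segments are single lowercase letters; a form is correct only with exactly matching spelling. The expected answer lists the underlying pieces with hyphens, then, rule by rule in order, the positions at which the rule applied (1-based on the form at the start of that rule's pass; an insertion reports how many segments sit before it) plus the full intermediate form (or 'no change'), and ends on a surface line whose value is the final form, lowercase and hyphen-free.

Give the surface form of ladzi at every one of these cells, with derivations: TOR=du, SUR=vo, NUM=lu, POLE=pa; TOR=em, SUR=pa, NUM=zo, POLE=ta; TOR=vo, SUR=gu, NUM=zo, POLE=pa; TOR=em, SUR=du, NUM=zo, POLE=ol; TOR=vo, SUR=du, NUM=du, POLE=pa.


cell TOR=du, SUR=vo, NUM=lu, POLE=pa:
underlying: ladzi-vem-ba-vv-pg
1. e -> o, i -> u / B C0 _: fires at position(s) 5: ladzuvembavvpg
2. f -> v, k -> g, p -> b, s -> z / V _ V: no change
surface: ladzuvembavvpg

cell TOR=em, SUR=pa, NUM=zo, POLE=ta:
underlying: ladzi-vef-fi-ki-r
1. e -> o, i -> u / B C0 _: fires at position(s) 5: ladzuveffikir
2. f -> v, k -> g, p -> b, s -> z / V _ V: fires at position(s) 11: ladzuveffigir
surface: ladzuveffigir

cell TOR=vo, SUR=gu, NUM=zo, POLE=pa:
underlying: ladzi-vem-fi-nu-vs
1. e -> o, i -> u / B C0 _: fires at position(s) 5: ladzuvemfinuvs
2. f -> v, k -> g, p -> b, s -> z / V _ V: no change
surface: ladzuvemfinuvs

cell TOR=em, SUR=du, NUM=zo, POLE=ol:
underlying: ladzi-si-fi-ki-nor
1. e -> o, i -> u / B C0 _: fires at position(s) 5: ladzusifikinor
2. f -> v, k -> g, p -> b, s -> z / V _ V: fires at position(s) 6, 8, 10: ladzuziviginor
surface: ladzuziviginor

cell TOR=vo, SUR=du, NUM=du, POLE=pa:
underlying: ladzi-vem-ni-nu-nor
1. e -> o, i -> u / B C0 _: fires at position(s) 5: ladzuvemninunor
2. f -> v, k -> g, p -> b, s -> z / V _ V: no change
surface: ladzuvemninunor
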